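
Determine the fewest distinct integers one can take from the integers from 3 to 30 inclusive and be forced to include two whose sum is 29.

A set avoiding the sum 29 can contain at most one of each pair {x, 29−x}, plus the 4 elements whose complement lies outside the range.
The integers 15, …, 30 (16 of them) are such a set: any two sum to at least 15+16 = 31 > 29.
By the pigeonhole principle, any 17th integer completes one of the 12 pairs, so 17 choices force a sum of 29.

17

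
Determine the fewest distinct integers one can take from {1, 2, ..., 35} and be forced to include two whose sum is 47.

24

A set avoiding the sum 47 can contain at most one of each pair {x, 47−x}, plus the 11 elements whose complement lies outside the range.
The integers 1, …, 23 (23 of them) are such a set: any two sum to at least 1+2 = 3 and at most 22+23 = 45 < 47.
Any 24th integer completes one of the 12 pairs, so 24 choices force a sum of 47.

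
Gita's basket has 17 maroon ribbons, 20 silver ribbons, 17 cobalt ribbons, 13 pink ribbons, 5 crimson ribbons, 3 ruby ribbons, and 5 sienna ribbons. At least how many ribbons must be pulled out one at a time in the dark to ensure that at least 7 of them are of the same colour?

38

By the pigeonhole principle, put each drawn ribbon into a box by colour. The largest draw with every box below 7 takes min(count, 6) from each colour; colours with fewer than 6 contribute all they have.
Σ min(cᵢ, 6) = 6 + 6 + 6 + 6 + 5 + 3 + 5 = 37.
Draw number 37 + 1 = 38 must push one box to 7.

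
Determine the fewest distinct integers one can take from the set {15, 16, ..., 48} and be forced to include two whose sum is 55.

22

Two chosen integers sum to 55 exactly when both halves of some pair {x, 55−x} with 15 ≤ x ≤ 55−x ≤ 40 are chosen — 13 such pairs.
The remaining 8 elements (those with no distinct partner in range) can never complete a 55-sum, so the worst case takes all of them and one from each pair: 8 + 13 = 21.
By pigeonhole, the 22nd integer has to be the second member of some pair, so 21 + 1 = 22.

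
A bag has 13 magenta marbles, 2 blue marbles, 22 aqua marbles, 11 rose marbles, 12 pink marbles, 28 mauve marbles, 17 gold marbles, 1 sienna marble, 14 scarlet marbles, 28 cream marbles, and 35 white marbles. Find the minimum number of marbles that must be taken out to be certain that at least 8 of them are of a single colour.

67

An adversary could hand out at most 7 marbles per colour (blue, sienna run out sooner): 7 + 2 + 7 + 7 + 7 + 7 + 7 + 1 + 7 + 7 + 7 = 66 marbles and still no colour has 8.
One more marble lands in a colour already at 7, so 67 draws are enough and 66 are not.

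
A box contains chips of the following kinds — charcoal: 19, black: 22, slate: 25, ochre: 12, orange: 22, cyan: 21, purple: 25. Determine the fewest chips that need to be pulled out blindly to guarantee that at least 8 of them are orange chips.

In the worst case for collecting orange chips, every non-orange chip comes out first.
There are 19 + 22 + 25 + 12 + 21 + 25 = 124 non-orange chips altogether.
After those, each further chip must be orange, so 124 + 8 = 132 draws guarantee 8 orange chips.

132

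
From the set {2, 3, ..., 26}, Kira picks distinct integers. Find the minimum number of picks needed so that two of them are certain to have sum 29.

Group the elements by complementary pair {x, 29−x}: {3,26}, {4,25}, {5,24}, …, giving 12 two-element pairs and 1 integer whose partner 29−x falls outside [2,26].
Pigeonhole: treating each of those 13 groups as a pigeonhole, one can pick one integer per group — 13 integers — with no two summing to 29.
The 14th integer lands in an occupied pair, forcing a sum of 29.

14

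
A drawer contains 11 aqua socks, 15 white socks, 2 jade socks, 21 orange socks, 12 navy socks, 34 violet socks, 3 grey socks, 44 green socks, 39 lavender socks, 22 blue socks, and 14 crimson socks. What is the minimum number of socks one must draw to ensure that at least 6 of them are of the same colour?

Pigeonhole: put each drawn sock into a box by colour. The largest draw with every box below 6 takes min(count, 5) from each colour; colours with fewer than 5 contribute all they have.
Σ min(cᵢ, 5) = 5 + 5 + 2 + 5 + 5 + 5 + 3 + 5 + 5 + 5 + 5 = 50.
Draw number 50 + 1 = 51 must push one box to 6.

51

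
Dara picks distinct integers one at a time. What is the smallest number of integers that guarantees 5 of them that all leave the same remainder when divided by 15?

The 15 residue classes mod 15 are the pigeonholes.
With 60 integers one could put 4 in each residue class and have no class reach 5.
The 61st integer pushes some class to 5, so 15·4 + 1 = 61.

61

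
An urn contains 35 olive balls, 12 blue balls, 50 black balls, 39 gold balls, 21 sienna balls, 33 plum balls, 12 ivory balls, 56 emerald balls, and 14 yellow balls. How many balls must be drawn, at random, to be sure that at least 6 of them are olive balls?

243

In the worst case for collecting olive balls, every non-olive ball comes out first.
There are 12 + 50 + 39 + 21 + 33 + 12 + 56 + 14 = 237 non-olive balls altogether.
After those, each further ball must be olive, so 237 + 6 = 243 draws guarantee 6 olive balls.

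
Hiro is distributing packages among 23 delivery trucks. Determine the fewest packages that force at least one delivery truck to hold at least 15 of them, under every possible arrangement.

With 322 packages one could put exactly 14 in each of the 23 delivery trucks, and no delivery truck would reach 15.
Pigeonhole: one more package must land in a delivery truck that already has 14, giving it 15.
So 23 × 14 + 1 = 323 packages are required.

323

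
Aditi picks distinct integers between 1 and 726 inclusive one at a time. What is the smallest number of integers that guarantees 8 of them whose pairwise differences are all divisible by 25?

176

Integers whose pairwise differences are multiples of 25 are exactly those sharing a remainder mod 25. By pigeonhole, the 25 residue classes mod 25 are the pigeonholes.
With 175 integers one could put 7 in each residue class and have no class reach 8.
The 176th integer pushes some class to 8, so 25·7 + 1 = 176.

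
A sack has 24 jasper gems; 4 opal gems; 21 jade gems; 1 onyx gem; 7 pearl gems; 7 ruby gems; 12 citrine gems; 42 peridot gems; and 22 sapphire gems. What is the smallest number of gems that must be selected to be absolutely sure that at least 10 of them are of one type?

65

Put each drawn gem into a box by type. The largest draw with every box below 10 takes min(count, 9) from each type; types with fewer than 9 contribute all they have.
Σ min(cᵢ, 9) = 9 + 4 + 9 + 1 + 7 + 7 + 9 + 9 + 9 = 64.
Draw number 64 + 1 = 65 must push one box to 10.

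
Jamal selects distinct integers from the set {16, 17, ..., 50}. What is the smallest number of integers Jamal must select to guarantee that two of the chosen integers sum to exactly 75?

Two chosen integers sum to 75 exactly when both halves of some pair {x, 75−x} with 25 ≤ x ≤ 75−x ≤ 50 are chosen — 13 such pairs.
The remaining 9 elements (those with no distinct partner in range) can never complete a 75-sum, so the worst case takes all of them and one from each pair: 9 + 13 = 22.
By pigeonhole, the 23rd integer has to be the second member of some pair, so 22 + 1 = 23.

23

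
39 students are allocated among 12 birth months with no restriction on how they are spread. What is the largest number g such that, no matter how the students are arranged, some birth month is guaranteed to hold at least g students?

4

By the pigeonhole principle, the 12 birth months are the holes and the 39 students are the pigeons.
If every birth month held at most 3 students, the total would be at most 12 × 3 = 36, which is less than 39.
So some birth month holds at least ⌈39/12⌉ = 4 students.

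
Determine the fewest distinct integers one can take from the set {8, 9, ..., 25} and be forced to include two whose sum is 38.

A set avoiding the sum 38 can contain at most one of each pair {x, 38−x}, plus the 6 elements whose complement lies outside the range or equal to its own complement.
The integers 8, …, 19 (12 of them) are such a set: any two sum to at least 8+9 = 17 and at most 18+19 = 37 < 38.
Any 13th integer completes one of the 6 pairs, so 13 choices force a sum of 38.

13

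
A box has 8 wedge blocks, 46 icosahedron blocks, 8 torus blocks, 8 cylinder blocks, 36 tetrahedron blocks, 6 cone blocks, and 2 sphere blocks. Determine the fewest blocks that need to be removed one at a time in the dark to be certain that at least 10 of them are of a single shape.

By the pigeonhole principle, put each drawn block into a box by shape. The largest draw with every box below 10 takes min(count, 9) from each shape; shapes with fewer than 9 contribute all they have.
Σ min(cᵢ, 9) = 8 + 9 + 8 + 8 + 9 + 6 + 2 = 50.
Draw number 50 + 1 = 51 must push one box to 10.

51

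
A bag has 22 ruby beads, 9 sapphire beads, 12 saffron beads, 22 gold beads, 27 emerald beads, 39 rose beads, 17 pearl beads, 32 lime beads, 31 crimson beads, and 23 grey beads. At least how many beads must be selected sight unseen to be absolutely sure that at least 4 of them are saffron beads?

226

In the worst case for collecting saffron beads, every non-saffron bead comes out first.
There are 22 + 9 + 22 + 27 + 39 + 17 + 32 + 31 + 23 = 222 non-saffron beads altogether.
After those, each further bead must be saffron, so 222 + 4 = 226 draws guarantee 4 saffron beads.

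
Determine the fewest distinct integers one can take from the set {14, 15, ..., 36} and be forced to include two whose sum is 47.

14

A set avoiding the sum 47 can contain at most one of each pair {x, 47−x}, plus the 3 elements whose complement lies outside the range.
The integers 24, …, 36 (13 of them) are such a set: any two sum to at least 24+25 = 49 > 47.
Any 14th integer completes one of the 10 pairs, so 14 choices force a sum of 47.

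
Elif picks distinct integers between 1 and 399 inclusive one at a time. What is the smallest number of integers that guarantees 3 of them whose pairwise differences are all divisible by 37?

Integers whose pairwise differences are multiples of 37 are exactly those sharing a remainder mod 37. By pigeonhole, the 37 residue classes mod 37 are the pigeonholes.
With 74 integers one could put 2 in each residue class and have no class reach 3.
The 75th integer pushes some class to 3, so 37·2 + 1 = 75.

75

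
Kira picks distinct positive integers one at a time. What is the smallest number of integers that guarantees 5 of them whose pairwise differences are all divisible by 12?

49

Integers whose pairwise differences are multiples of 12 are exactly those sharing a remainder mod 12. The 12 residue classes mod 12 are the pigeonholes.
With 48 integers one could put 4 in each residue class and have no class reach 5.
The 49th integer pushes some class to 5, so 12·4 + 1 = 49.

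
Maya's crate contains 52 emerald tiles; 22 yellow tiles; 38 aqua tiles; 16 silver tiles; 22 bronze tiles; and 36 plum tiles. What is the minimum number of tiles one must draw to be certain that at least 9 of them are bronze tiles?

173

In the worst case for collecting bronze tiles, every non-bronze tile comes out first.
There are 52 + 22 + 38 + 16 + 36 = 164 non-bronze tiles altogether.
After those, each further tile must be bronze, so 164 + 9 = 173 draws guarantee 9 bronze tiles.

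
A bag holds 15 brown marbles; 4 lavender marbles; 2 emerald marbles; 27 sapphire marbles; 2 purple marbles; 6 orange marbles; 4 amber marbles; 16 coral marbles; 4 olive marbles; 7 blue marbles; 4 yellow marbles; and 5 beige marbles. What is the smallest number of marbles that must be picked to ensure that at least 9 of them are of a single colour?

63

Pigeonhole: put each drawn marble into a box by colour. The largest draw with every box below 9 takes min(count, 8) from each colour; colours with fewer than 8 contribute all they have.
Σ min(cᵢ, 8) = 8 + 4 + 2 + 8 + 2 + 6 + 4 + 8 + 4 + 7 + 4 + 5 = 62.
Draw number 62 + 1 = 63 must push one box to 9.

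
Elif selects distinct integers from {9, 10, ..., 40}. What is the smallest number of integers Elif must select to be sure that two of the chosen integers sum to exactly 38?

23

A set avoiding the sum 38 can contain at most one of each pair {x, 38−x}, plus the 12 elements whose complement lies outside the range or equal to its own complement.
The integers 19, …, 40 (22 of them) are such a set: any two sum to at least 19+20 = 39 > 38.
By the pigeonhole principle, any 23rd integer completes one of the 10 pairs, so 23 choices force a sum of 38.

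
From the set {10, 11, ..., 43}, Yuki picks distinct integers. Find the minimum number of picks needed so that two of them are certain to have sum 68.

26

Group the elements by complementary pair {x, 68−x}: {25,43}, {26,42}, {27,41}, …, giving 9 two-element pairs, the single value 34 (it cannot pair with itself since the integers are distinct), and 15 integers whose partner 68−x falls outside [10,43].
By pigeonhole, treating each of those 25 groups as a pigeonhole, one can pick one integer per group — 25 integers — with no two summing to 68.
The 26th integer lands in an occupied pair, forcing a sum of 68.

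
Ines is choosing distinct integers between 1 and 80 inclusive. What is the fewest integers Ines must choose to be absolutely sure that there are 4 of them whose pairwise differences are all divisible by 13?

40

Integers whose pairwise differences are multiples of 13 are exactly those sharing a remainder mod 13. The 13 residue classes mod 13 are the pigeonholes.
With 39 integers one could put 3 in each residue class and have no class reach 4.
The 40th integer pushes some class to 4, so 13·3 + 1 = 40.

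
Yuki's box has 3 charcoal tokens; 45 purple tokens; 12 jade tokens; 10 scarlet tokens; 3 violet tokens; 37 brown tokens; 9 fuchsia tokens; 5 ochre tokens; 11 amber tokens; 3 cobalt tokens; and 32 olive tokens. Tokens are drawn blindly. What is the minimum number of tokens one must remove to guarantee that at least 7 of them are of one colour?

57

An adversary could hand out at most 6 tokens per colour (4 colours run out sooner): 3 + 6 + 6 + 6 + 3 + 6 + 6 + 5 + 6 + 3 + 6 = 56 tokens and still no colour has 7.
By the pigeonhole principle, one more token lands in a colour already at 6, so 57 draws are enough and 56 are not.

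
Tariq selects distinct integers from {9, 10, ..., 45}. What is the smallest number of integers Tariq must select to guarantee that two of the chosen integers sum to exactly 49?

Group the elements by complementary pair {x, 49−x}: {9,40}, {10,39}, {11,38}, …, giving 16 two-element pairs and 5 integers whose partner 49−x falls outside [9,45].
Treating each of those 21 groups as a pigeonhole, one can pick one integer per group — 21 integers — with no two summing to 49.
The 22nd integer lands in an occupied pair, forcing a sum of 49.

22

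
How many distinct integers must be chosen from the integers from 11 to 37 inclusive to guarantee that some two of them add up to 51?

16

A set avoiding the sum 51 can contain at most one of each pair {x, 51−x}, plus the 3 elements whose complement lies outside the range.
The integers 11, …, 25 (15 of them) are such a set: any two sum to at least 11+12 = 23 and at most 24+25 = 49 < 51.
Pigeonhole: any 16th integer completes one of the 12 pairs, so 16 choices force a sum of 51.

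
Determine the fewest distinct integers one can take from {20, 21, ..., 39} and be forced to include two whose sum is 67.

Two chosen integers sum to 67 exactly when both halves of some pair {x, 67−x} with 28 ≤ x ≤ 67−x ≤ 39 are chosen — 6 such pairs.
The remaining 8 elements (those with no distinct partner in range) can never complete a 67-sum, so the worst case takes all of them and one from each pair: 8 + 6 = 14.
The 15th integer has to be the second member of some pair, so 14 + 1 = 15.

15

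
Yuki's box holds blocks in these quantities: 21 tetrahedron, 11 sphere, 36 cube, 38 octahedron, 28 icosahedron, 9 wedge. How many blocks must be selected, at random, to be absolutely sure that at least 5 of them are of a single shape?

25

Put each drawn block into a box by shape. The largest draw with every box below 5 takes min(count, 4) from each shape.
Σ min(cᵢ, 4) = 4 + 4 + 4 + 4 + 4 + 4 = 24.
Draw number 24 + 1 = 25 must push one box to 5.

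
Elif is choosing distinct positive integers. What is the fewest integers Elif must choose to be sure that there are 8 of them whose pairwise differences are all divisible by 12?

85

Integers whose pairwise differences are multiples of 12 are exactly those sharing a remainder mod 12. The 12 residue classes mod 12 are the pigeonholes.
With 84 integers one could put 7 in each residue class and have no class reach 8.
The 85th integer pushes some class to 8, so 12·7 + 1 = 85.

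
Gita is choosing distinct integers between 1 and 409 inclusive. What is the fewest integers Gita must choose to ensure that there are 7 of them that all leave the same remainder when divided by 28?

169

The 28 residue classes mod 28 are the pigeonholes.
With 168 integers one could put 6 in each residue class and have no class reach 7.
The 169th integer pushes some class to 7, so 28·6 + 1 = 169.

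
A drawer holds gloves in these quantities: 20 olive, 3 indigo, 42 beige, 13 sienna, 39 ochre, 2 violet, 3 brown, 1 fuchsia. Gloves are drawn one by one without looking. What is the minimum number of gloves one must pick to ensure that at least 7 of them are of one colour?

An adversary could hand out at most 6 gloves per colour (4 colours run out sooner): 6 + 3 + 6 + 6 + 6 + 2 + 3 + 1 = 33 gloves and still no colour has 7.
One more glove lands in a colour already at 6, so 34 draws are enough and 33 are not.

34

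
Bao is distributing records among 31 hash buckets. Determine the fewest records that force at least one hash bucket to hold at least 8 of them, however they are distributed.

With 217 records one could put exactly 7 in each of the 31 hash buckets, and no hash bucket would reach 8.
One more record must land in a hash bucket that already has 7, giving it 8.
So 31 × 7 + 1 = 218 records are required.

218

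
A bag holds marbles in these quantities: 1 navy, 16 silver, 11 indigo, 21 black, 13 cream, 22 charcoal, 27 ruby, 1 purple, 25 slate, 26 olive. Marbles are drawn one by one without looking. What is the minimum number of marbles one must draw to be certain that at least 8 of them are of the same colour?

59

An adversary could hand out at most 7 marbles per colour (navy, purple run out sooner): 1 + 7 + 7 + 7 + 7 + 7 + 7 + 1 + 7 + 7 = 58 marbles and still no colour has 8.
One more marble lands in a colour already at 7, so 59 draws are enough and 58 are not.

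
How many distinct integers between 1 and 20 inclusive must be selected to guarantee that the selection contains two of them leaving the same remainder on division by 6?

7

The 6 residue classes mod 6 are the pigeonholes.
With 6 integers one could put 1 in each residue class and have no class reach 2.
The 7th integer pushes some class to 2, so 6·1 + 1 = 7.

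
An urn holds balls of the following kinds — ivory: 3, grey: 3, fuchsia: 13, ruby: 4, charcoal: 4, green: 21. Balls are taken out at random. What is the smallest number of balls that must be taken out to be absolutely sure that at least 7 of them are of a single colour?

27

An adversary could hand out at most 6 balls per colour (4 colours run out sooner): 3 + 3 + 6 + 4 + 4 + 6 = 26 balls and still no colour has 7.
Pigeonhole: one more ball lands in a colour already at 6, so 27 draws are enough and 26 are not.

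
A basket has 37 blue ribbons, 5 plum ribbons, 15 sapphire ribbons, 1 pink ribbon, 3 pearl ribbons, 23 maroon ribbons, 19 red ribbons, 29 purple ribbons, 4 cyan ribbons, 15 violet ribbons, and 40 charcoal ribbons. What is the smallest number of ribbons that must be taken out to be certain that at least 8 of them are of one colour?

By the pigeonhole principle, put each drawn ribbon into a box by colour. The largest draw with every box below 8 takes min(count, 7) from each colour; colours with fewer than 7 contribute all they have.
Σ min(cᵢ, 7) = 7 + 5 + 7 + 1 + 3 + 7 + 7 + 7 + 4 + 7 + 7 = 62.
Draw number 62 + 1 = 63 must push one box to 8.

63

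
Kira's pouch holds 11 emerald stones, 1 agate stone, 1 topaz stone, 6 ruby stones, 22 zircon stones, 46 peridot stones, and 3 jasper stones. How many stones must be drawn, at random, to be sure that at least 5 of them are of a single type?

By pigeonhole, the 7 types are the holes; the stones drawn are the pigeons.
To avoid 5 of any one type, the worst case takes at most 4 of each type, or every stone of a type that has fewer than 4.
That gives 4 + 1 + 1 + 4 + 4 + 4 + 3 = 21 stones with no type reaching 5.
The next stone forces some type to 5, so 21 + 1 = 22.

22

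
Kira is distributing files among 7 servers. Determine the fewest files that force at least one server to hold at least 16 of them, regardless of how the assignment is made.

With 105 files one could put exactly 15 in each of the 7 servers, and no server would reach 16.
One more file must land in a server that already has 15, giving it 16.
So 7 × 15 + 1 = 106 files are required.

106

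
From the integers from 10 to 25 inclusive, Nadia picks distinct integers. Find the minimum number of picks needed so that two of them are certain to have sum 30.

12

Two chosen integers sum to 30 exactly when both halves of some pair {x, 30−x} with 10 ≤ x ≤ 30−x ≤ 20 are chosen — 5 such pairs.
The remaining 6 elements (those with no distinct partner in range) can never complete a 30-sum, so the worst case takes all of them and one from each pair: 6 + 5 = 11.
The 12th integer has to be the second member of some pair, so 11 + 1 = 12.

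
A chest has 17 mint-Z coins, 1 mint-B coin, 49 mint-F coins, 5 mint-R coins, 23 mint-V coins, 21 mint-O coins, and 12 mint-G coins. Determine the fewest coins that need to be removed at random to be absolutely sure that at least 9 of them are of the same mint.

47

By the pigeonhole principle, put each drawn coin into a box by mint. The largest draw with every box below 9 takes min(count, 8) from each mint; mints with fewer than 8 contribute all they have.
Σ min(cᵢ, 8) = 8 + 1 + 8 + 5 + 8 + 8 + 8 = 46.
Draw number 46 + 1 = 47 must push one box to 9.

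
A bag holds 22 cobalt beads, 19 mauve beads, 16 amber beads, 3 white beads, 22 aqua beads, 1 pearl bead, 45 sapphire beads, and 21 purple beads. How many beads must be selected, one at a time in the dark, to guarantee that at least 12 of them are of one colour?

Pigeonhole: the 8 colours are the holes; the beads drawn are the pigeons.
To avoid 12 of any one colour, the worst case takes at most 11 of each colour, or every bead of a colour that has fewer than 11.
That gives 11 + 11 + 11 + 3 + 11 + 1 + 11 + 11 = 70 beads with no colour reaching 12.
The next bead forces some colour to 12, so 70 + 1 = 71.

71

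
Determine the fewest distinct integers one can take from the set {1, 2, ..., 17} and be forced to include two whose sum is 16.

Group the elements by complementary pair {x, 16−x}: {1,15}, {2,14}, {3,13}, …, giving 7 two-element pairs, the single value 8 (it cannot pair with itself since the integers are distinct), and 2 integers whose partner 16−x falls outside [1,17].
Treating each of those 10 groups as a pigeonhole, one can pick one integer per group — 10 integers — with no two summing to 16.
The 11th integer lands in an occupied pair, forcing a sum of 16.

11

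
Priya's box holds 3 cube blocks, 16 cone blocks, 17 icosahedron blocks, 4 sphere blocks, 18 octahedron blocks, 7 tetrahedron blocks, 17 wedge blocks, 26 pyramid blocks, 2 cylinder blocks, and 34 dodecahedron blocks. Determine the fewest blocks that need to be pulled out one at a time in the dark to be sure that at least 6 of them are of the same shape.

An adversary could hand out at most 5 blocks per shape (cube, sphere, cylinder run out sooner): 3 + 5 + 5 + 4 + 5 + 5 + 5 + 5 + 2 + 5 = 44 blocks and still no shape has 6.
Pigeonhole: one more block lands in a shape already at 5, so 45 draws are enough and 44 are not.

45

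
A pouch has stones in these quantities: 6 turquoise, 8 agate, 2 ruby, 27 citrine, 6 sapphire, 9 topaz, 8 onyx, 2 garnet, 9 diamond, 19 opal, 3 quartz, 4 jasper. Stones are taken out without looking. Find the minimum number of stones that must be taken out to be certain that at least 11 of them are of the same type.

78

By pigeonhole, put each drawn stone into a box by type. The largest draw with every box below 11 takes min(count, 10) from each type; types with fewer than 10 contribute all they have.
Σ min(cᵢ, 10) = 6 + 8 + 2 + 10 + 6 + 9 + 8 + 2 + 9 + 10 + 3 + 4 = 77.
Draw number 77 + 1 = 78 must push one box to 11.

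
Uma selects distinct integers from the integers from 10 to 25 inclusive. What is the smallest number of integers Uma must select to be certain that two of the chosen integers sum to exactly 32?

Group the elements by complementary pair {x, 32−x}: {10,22}, {11,21}, {12,20}, …, giving 6 two-element pairs, the single value 16 (it cannot pair with itself since the integers are distinct), and 3 integers whose partner 32−x falls outside [10,25].
Treating each of those 10 groups as a pigeonhole, one can pick one integer per group — 10 integers — with no two summing to 32.
The 11th integer lands in an occupied pair, forcing a sum of 32.

11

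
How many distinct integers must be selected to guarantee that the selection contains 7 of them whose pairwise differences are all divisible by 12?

Integers whose pairwise differences are multiples of 12 are exactly those sharing a remainder mod 12. By pigeonhole, the 12 residue classes mod 12 are the pigeonholes.
With 72 integers one could put 6 in each residue class and have no class reach 7.
The 73rd integer pushes some class to 7, so 12·6 + 1 = 73.

73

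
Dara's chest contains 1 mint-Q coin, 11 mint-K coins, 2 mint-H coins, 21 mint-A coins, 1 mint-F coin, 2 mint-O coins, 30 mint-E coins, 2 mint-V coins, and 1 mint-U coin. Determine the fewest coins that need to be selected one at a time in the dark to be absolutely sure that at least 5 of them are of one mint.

Pigeonhole: the 9 mints are the holes; the coins drawn are the pigeons.
To avoid 5 of any one mint, the worst case takes at most 4 of each mint, or every coin of a mint that has fewer than 4.
That gives 1 + 4 + 2 + 4 + 1 + 2 + 4 + 2 + 1 = 21 coins with no mint reaching 5.
The next coin forces some mint to 5, so 21 + 1 = 22.

22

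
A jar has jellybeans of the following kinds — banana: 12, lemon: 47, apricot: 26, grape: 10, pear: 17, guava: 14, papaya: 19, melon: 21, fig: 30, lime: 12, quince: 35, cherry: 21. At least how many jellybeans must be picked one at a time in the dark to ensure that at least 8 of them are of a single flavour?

Pigeonhole: put each drawn jellybean into a box by flavour. The largest draw with every box below 8 takes min(count, 7) from each flavour.
Σ min(cᵢ, 7) = 7 + 7 + 7 + 7 + 7 + 7 + 7 + 7 + 7 + 7 + 7 + 7 = 84.
Draw number 84 + 1 = 85 must push one box to 8.

85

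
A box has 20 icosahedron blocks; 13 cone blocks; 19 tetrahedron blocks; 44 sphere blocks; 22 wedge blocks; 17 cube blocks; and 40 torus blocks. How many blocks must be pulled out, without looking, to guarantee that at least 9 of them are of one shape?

An adversary could hand out at most 8 blocks per shape: 8 + 8 + 8 + 8 + 8 + 8 + 8 = 56 blocks and still no shape has 9.
One more block lands in a shape already at 8, so 57 draws are enough and 56 are not.

57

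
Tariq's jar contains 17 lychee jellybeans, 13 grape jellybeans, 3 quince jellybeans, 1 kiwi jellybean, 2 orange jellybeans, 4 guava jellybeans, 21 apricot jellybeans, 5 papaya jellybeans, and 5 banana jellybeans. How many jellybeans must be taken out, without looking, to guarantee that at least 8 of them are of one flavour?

Put each drawn jellybean into a box by flavour. The largest draw with every box below 8 takes min(count, 7) from each flavour; flavours with fewer than 7 contribute all they have.
Σ min(cᵢ, 7) = 7 + 7 + 3 + 1 + 2 + 4 + 7 + 5 + 5 = 41.
Draw number 41 + 1 = 42 must push one box to 8.

42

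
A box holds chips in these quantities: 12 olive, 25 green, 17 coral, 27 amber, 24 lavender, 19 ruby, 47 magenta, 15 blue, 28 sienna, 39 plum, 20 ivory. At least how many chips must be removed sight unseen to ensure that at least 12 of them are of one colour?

By pigeonhole, the 11 colours are the holes; the chips drawn are the pigeons.
To avoid 12 of any one colour, the worst case takes at most 11 of each colour.
That gives 11 + 11 + 11 + 11 + 11 + 11 + 11 + 11 + 11 + 11 + 11 = 121 chips with no colour reaching 12.
The next chip forces some colour to 12, so 121 + 1 = 122.

122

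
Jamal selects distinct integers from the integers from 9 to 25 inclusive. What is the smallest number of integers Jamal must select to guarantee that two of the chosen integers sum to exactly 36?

Group the elements by complementary pair {x, 36−x}: {11,25}, {12,24}, {13,23}, …, giving 7 two-element pairs, the single value 18 (it cannot pair with itself since the integers are distinct), and 2 integers whose partner 36−x falls outside [9,25].
Treating each of those 10 groups as a pigeonhole, one can pick one integer per group — 10 integers — with no two summing to 36.
The 11th integer lands in an occupied pair, forcing a sum of 36.

11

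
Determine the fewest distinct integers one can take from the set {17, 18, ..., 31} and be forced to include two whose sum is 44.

11

Group the elements by complementary pair {x, 44−x}: {17,27}, {18,26}, {19,25}, …, giving 5 two-element pairs; the single value 22 (it cannot pair with itself since the integers are distinct); and 4 integers whose partner 44−x falls outside [17,31].
Treating each of those 10 groups as a pigeonhole, one can pick one integer per group — 10 integers — with no two summing to 44.
The 11th integer lands in an occupied pair, forcing a sum of 44.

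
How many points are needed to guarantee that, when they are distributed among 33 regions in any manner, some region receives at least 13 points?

397

With 396 points one could put exactly 12 in each of the 33 regions, and no region would reach 13.
One more point must land in a region that already has 12, giving it 13.
So 33 × 12 + 1 = 397 points are required.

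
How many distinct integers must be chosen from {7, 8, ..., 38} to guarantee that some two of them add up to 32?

Group the elements by complementary pair {x, 32−x}: {7,25}, {8,24}, {9,23}, …, giving 9 two-element pairs; the single value 16 (it cannot pair with itself since the integers are distinct); and 13 integers whose partner 32−x falls outside [7,38].
Treating each of those 23 groups as a pigeonhole, one can pick one integer per group — 23 integers — with no two summing to 32.
The 24th integer lands in an occupied pair, forcing a sum of 32.

24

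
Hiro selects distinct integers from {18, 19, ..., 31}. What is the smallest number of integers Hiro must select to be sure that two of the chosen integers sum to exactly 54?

11

Group the elements by complementary pair {x, 54−x}: {23,31}, {24,30}, {25,29}, …, giving 4 two-element pairs, the single value 27 (it cannot pair with itself since the integers are distinct), and 5 integers whose partner 54−x falls outside [18,31].
Treating each of those 10 groups as a pigeonhole, one can pick one integer per group — 10 integers — with no two summing to 54.
The 11th integer lands in an occupied pair, forcing a sum of 54.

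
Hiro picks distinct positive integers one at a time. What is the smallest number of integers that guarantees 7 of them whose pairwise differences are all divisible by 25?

Integers whose pairwise differences are multiples of 25 are exactly those sharing a remainder mod 25. The 25 residue classes mod 25 are the pigeonholes.
With 150 integers one could put 6 in each residue class and have no class reach 7.
The 151st integer pushes some class to 7, so 25·6 + 1 = 151.

151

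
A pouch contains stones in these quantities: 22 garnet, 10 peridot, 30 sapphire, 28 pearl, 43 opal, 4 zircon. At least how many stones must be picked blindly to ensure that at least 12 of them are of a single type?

59

An adversary could hand out at most 11 stones per type (peridot, zircon run out sooner): 11 + 10 + 11 + 11 + 11 + 4 = 58 stones and still no type has 12.
One more stone lands in a type already at 11, so 59 draws are enough and 58 are not.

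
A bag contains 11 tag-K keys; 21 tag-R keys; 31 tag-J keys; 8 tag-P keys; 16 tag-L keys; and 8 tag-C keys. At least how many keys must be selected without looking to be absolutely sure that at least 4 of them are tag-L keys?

In the worst case for collecting tag-L keys, every non-tag-L key comes out first.
There are 11 + 21 + 31 + 8 + 8 = 79 non-tag-L keys altogether.
After those, each further key must be tag-L, so 79 + 4 = 83 draws guarantee 4 tag-L keys.

83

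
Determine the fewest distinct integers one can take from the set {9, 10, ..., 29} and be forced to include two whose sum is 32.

15

A set avoiding the sum 32 can contain at most one of each pair {x, 32−x}, plus the 7 elements whose complement lies outside the range or equal to its own complement.
The integers 16, …, 29 (14 of them) are such a set: any two sum to at least 16+17 = 33 > 32.
By the pigeonhole principle, any 15th integer completes one of the 7 pairs, so 15 choices force a sum of 32.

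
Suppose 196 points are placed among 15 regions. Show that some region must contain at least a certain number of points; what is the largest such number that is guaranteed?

The 15 regions are the holes and the 196 points are the pigeons.
If every region held at most 13 points, the total would be at most 15 × 13 = 195, which is less than 196.
So some region holds at least ⌈196/15⌉ = 14 points.

14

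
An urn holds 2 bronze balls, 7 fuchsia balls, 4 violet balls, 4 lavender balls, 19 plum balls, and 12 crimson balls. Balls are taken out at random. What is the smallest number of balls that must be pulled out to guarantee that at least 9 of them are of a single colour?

34

The 6 colours are the holes; the balls drawn are the pigeons.
To avoid 9 of any one colour, the worst case takes at most 8 of each colour, or every ball of a colour that has fewer than 8.
That gives 2 + 7 + 4 + 4 + 8 + 8 = 33 balls with no colour reaching 9.
The next ball forces some colour to 9, so 33 + 1 = 34.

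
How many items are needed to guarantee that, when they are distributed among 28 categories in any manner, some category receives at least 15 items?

393

With 392 items one could put exactly 14 in each of the 28 categories, and no category would reach 15.
By pigeonhole, one more item must land in a category that already has 14, giving it 15.
So 28 × 14 + 1 = 393 items are required.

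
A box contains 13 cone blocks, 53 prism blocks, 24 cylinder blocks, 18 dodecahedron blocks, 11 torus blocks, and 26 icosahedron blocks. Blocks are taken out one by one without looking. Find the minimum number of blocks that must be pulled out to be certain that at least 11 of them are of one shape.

61

Put each drawn block into a box by shape. The largest draw with every box below 11 takes min(count, 10) from each shape.
Σ min(cᵢ, 10) = 10 + 10 + 10 + 10 + 10 + 10 = 60.
Draw number 60 + 1 = 61 must push one box to 11.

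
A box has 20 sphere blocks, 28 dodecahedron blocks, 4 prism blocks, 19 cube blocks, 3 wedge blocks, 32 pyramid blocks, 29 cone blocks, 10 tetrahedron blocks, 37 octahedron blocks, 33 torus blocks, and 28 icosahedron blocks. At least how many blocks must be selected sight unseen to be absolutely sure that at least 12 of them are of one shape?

Pigeonhole: the 11 shapes are the holes; the blocks drawn are the pigeons.
To avoid 12 of any one shape, the worst case takes at most 11 of each shape, or every block of a shape that has fewer than 11.
That gives 11 + 11 + 4 + 11 + 3 + 11 + 11 + 10 + 11 + 11 + 11 = 105 blocks with no shape reaching 12.
The next block forces some shape to 12, so 105 + 1 = 106.

106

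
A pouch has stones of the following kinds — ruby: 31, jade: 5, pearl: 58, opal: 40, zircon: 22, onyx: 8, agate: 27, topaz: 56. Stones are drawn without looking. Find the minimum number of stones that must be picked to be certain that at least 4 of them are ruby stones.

In the worst case for collecting ruby stones, every non-ruby stone comes out first.
There are 5 + 58 + 40 + 22 + 8 + 27 + 56 = 216 non-ruby stones altogether.
After those, each further stone must be ruby, so 216 + 4 = 220 draws guarantee 4 ruby stones.

220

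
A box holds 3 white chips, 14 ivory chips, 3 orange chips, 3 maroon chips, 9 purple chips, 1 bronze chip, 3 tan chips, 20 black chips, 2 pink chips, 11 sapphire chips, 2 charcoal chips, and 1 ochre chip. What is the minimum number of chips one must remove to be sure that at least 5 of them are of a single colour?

By pigeonhole, put each drawn chip into a box by colour. The largest draw with every box below 5 takes min(count, 4) from each colour; colours with fewer than 4 contribute all they have.
Σ min(cᵢ, 4) = 3 + 4 + 3 + 3 + 4 + 1 + 3 + 4 + 2 + 4 + 2 + 1 = 34.
Draw number 34 + 1 = 35 must push one box to 5.

35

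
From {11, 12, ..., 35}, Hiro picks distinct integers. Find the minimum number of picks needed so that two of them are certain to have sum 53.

17

Group the elements by complementary pair {x, 53−x}: {18,35}, {19,34}, {20,33}, …, giving 9 two-element pairs and 7 integers whose partner 53−x falls outside [11,35].
Treating each of those 16 groups as a pigeonhole, one can pick one integer per group — 16 integers — with no two summing to 53.
The 17th integer lands in an occupied pair, forcing a sum of 53.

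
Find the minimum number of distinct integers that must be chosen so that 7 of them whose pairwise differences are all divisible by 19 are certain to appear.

115

Integers whose pairwise differences are multiples of 19 are exactly those sharing a remainder mod 19. The 19 residue classes mod 19 are the pigeonholes.
With 114 integers one could put 6 in each residue class and have no class reach 7.
The 115th integer pushes some class to 7, so 19·6 + 1 = 115.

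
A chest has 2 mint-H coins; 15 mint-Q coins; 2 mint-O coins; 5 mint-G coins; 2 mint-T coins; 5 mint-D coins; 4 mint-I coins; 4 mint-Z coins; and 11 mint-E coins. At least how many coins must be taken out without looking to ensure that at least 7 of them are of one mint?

By the pigeonhole principle, the 9 mints are the holes; the coins drawn are the pigeons.
To avoid 7 of any one mint, the worst case takes at most 6 of each mint, or every coin of a mint that has fewer than 6.
That gives 2 + 6 + 2 + 5 + 2 + 5 + 4 + 4 + 6 = 36 coins with no mint reaching 7.
The next coin forces some mint to 7, so 36 + 1 = 37.

37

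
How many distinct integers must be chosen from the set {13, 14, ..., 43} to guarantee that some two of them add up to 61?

Two chosen integers sum to 61 exactly when both halves of some pair {x, 61−x} with 18 ≤ x ≤ 61−x ≤ 43 are chosen — 13 such pairs.
The remaining 5 elements (those with no distinct partner in range) can never complete a 61-sum, so the worst case takes all of them and one from each pair: 5 + 13 = 18.
By the pigeonhole principle, the 19th integer has to be the second member of some pair, so 18 + 1 = 19.

19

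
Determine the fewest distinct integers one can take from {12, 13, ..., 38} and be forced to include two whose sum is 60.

Group the elements by complementary pair {x, 60−x}: {22,38}, {23,37}, {24,36}, …, giving 8 two-element pairs, the single value 30 (it cannot pair with itself since the integers are distinct), and 10 integers whose partner 60−x falls outside [12,38].
By the pigeonhole principle, treating each of those 19 groups as a pigeonhole, one can pick one integer per group — 19 integers — with no two summing to 60.
The 20th integer lands in an occupied pair, forcing a sum of 60.

20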